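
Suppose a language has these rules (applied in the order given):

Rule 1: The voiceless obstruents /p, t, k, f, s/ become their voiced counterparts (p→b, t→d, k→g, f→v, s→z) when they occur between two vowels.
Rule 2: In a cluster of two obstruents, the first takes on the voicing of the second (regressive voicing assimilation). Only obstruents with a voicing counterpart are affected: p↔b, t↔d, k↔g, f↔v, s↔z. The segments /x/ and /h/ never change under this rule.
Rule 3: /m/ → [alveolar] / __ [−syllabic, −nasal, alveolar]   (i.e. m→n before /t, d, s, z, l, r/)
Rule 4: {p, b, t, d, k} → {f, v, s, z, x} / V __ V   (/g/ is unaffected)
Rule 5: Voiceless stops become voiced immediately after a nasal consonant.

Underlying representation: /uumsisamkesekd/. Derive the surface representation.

uunsizamgezegd

Rule 1 (intervocalic voicing): /s/ is a voiceless obstruent between vowels /i/ and /a/, so it voices to [z]. /s/ is a voiceless obstruent between vowels /e/ and /e/, so it voices to [z]. /uumsisamkesekd/ → uumsizamkezekd.
Rule 2 (regressive voicing assimilation): /k/ precedes the voiced obstruent /d/, so it voices to [g] by assimilation. /uumsizamkezekd/ → uumsizamkezegd.
Rule 3 (nasal place assimilation): /m/ precedes the alveolar consonant /s/, so it assimilates in place to [n]. /uumsizamkezegd/ → uunsizamkezegd.
Rule 4 (intervocalic spirantization): no segment meets the environment; /uunsizamkezegd/ is unchanged.
Rule 5 (post-nasal voicing): /k/ is a voiceless stop immediately after the nasal /m/, so it voices to [g]. /uunsizamkezegd/ → uunsizamgezegd.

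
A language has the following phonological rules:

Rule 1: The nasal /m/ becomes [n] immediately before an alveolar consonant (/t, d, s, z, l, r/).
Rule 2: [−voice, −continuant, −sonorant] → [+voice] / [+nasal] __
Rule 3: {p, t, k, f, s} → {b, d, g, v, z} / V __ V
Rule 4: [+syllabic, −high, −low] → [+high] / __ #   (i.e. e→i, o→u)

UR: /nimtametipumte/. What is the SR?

Rule 1 (nasal place assimilation): /m/ precedes the alveolar consonant /t/, so it assimilates in place to [n]. /m/ precedes the alveolar consonant /t/, so it assimilates in place to [n]. /nimtametipumte/ → nintametipunte.
Rule 2 (post-nasal voicing): /t/ is a voiceless stop immediately after the nasal /n/, so it voices to [d]. /t/ is a voiceless stop immediately after the nasal /n/, so it voices to [d]. /nintametipunte/ → nindametipunde.
Rule 3 (intervocalic voicing): /t/ is a voiceless obstruent between vowels /e/ and /i/, so it voices to [d]. /p/ is a voiceless obstruent between vowels /i/ and /u/, so it voices to [b]. /nindametipunde/ → nindamedibunde.
Rule 4 (final vowel raising): /e/ is a mid vowel in word-final position, so it raises to [i]. /nindamedibunde/ → nindamedibundi.

nindamedibundi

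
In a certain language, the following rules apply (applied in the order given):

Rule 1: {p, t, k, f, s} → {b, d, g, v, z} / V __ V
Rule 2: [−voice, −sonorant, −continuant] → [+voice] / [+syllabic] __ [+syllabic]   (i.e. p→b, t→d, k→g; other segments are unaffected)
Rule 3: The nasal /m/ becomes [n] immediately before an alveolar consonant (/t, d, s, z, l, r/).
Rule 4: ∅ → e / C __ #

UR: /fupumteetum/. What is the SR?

fubunteedume

Rule 1 (intervocalic voicing): /p/ is a voiceless obstruent between vowels /u/ and /u/, so it voices to [b]. /t/ is a voiceless obstruent between vowels /e/ and /u/, so it voices to [d]. /fupumteetum/ → fubumteedum.
Rule 2 (intervocalic voicing): no segment meets the environment; /fubumteedum/ is unchanged.
Rule 3 (nasal place assimilation): /m/ precedes the alveolar consonant /t/, so it assimilates in place to [n]. /fubumteedum/ → fubunteedum.
Rule 4 (final e-epenthesis): the form ends in the consonant /m/, so [e] is inserted word-finally. /fubunteedum/ → fubunteedume.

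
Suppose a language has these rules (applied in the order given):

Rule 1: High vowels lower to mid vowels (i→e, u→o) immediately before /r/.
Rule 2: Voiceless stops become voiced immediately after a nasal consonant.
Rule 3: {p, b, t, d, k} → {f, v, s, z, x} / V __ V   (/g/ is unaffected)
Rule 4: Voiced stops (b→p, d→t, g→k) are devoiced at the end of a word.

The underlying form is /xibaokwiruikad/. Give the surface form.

Rule 1 (pre-rhotic lowering): /i/ is a high vowel immediately before /r/, so it lowers to [e]. /xibaokwiruikad/ → xibaokweruikad.
Rule 2 (post-nasal voicing): no segment meets the environment; /xibaokweruikad/ is unchanged.
Rule 3 (intervocalic spirantization): /b/ is a stop between vowels /i/ and /a/, so it spirantizes to the fricative [v]. /k/ is a stop between vowels /i/ and /a/, so it spirantizes to the fricative [x]. /xibaokweruikad/ → xivaokweruixad.
Rule 4 (final devoicing): /d/ is a voiced stop in word-final position, so it devoices to [t]. /xivaokweruixad/ → xivaokweruixat.

xivaokweruixat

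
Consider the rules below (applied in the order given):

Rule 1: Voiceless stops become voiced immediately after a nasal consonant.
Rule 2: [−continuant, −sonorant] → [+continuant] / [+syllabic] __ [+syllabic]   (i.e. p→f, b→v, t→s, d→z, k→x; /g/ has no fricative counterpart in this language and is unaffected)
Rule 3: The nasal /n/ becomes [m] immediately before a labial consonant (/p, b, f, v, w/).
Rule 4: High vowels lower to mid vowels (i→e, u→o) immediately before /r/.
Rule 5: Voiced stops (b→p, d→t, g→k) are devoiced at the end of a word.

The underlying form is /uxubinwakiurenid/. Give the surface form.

uxuvimwaxiorenit

Rule 1 (post-nasal voicing): no segment meets the environment; /uxubinwakiurenid/ is unchanged.
Rule 2 (intervocalic spirantization): /b/ is a stop between vowels /u/ and /i/, so it spirantizes to the fricative [v]. /k/ is a stop between vowels /a/ and /i/, so it spirantizes to the fricative [x]. /uxubinwakiurenid/ → uxuvinwaxiurenid.
Rule 3 (nasal place assimilation): /n/ precedes the labial consonant /w/, so it assimilates in place to [m]. /uxuvinwaxiurenid/ → uxuvimwaxiurenid.
Rule 4 (pre-rhotic lowering): /u/ is a high vowel immediately before /r/, so it lowers to [o]. /uxuvimwaxiurenid/ → uxuvimwaxiorenid.
Rule 5 (final devoicing): /d/ is a voiced stop in word-final position, so it devoices to [t]. /uxuvimwaxiorenid/ → uxuvimwaxiorenit.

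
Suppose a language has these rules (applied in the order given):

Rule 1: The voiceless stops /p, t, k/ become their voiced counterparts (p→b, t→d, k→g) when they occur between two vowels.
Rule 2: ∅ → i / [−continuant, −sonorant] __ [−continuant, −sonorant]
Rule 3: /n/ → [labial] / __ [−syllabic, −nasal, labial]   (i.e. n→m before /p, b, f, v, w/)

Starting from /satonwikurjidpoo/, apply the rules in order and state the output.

sadomwigurjidipoo

Rule 1 (intervocalic voicing): /t/ is a voiceless stop between vowels /a/ and /o/, so it voices to [d]. /k/ is a voiceless stop between vowels /i/ and /u/, so it voices to [g]. /satonwikurjidpoo/ → sadonwigurjidpoo.
Rule 2 (stop-cluster i-epenthesis): /d/ and /p/ form a stop–stop cluster, so [i] is inserted between them. /sadonwigurjidpoo/ → sadonwigurjidipoo.
Rule 3 (nasal place assimilation): /n/ precedes the labial consonant /w/, so it assimilates in place to [m]. /sadonwigurjidipoo/ → sadomwigurjidipoo.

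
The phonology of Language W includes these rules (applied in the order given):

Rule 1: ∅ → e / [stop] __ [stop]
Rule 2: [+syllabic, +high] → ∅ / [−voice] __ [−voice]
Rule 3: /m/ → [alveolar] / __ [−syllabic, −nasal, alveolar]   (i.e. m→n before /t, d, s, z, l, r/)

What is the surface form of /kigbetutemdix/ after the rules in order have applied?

kigebettendix

Rule 1 (stop-cluster e-epenthesis): /g/ and /b/ form a stop–stop cluster, so [e] is inserted between them. /kigbetutemdix/ → kigebetutemdix.
Rule 2 (high vowel syncope): /u/ is a high vowel flanked by voiceless consonants /t/ and /t/, so it deletes. /kigebetutemdix/ → kigebettemdix.
Rule 3 (nasal place assimilation): /m/ precedes the alveolar consonant /d/, so it assimilates in place to [n]. /kigebettemdix/ → kigebettendix.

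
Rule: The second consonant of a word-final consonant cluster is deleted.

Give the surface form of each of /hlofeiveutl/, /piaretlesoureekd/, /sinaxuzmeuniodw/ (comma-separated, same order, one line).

hlofeiveut, piaretlesoureek, sinaxuzmeuniod

/hlofeiveutl/: /l/ is the second consonant of a word-final cluster /tl/, so it deletes. → [hlofeiveut].
/piaretlesoureekd/: /d/ is the second consonant of a word-final cluster /kd/, so it deletes. → [piaretlesoureek].
/sinaxuzmeuniodw/: /w/ is the second consonant of a word-final cluster /dw/, so it deletes. → [sinaxuzmeuniod].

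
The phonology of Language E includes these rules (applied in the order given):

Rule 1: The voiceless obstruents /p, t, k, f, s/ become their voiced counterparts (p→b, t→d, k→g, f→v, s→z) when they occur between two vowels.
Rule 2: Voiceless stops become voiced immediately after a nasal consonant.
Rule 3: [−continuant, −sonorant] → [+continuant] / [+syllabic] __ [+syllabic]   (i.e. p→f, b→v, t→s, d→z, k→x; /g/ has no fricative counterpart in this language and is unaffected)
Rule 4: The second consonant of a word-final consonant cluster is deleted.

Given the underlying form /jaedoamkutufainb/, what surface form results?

Rule 1 (intervocalic voicing): /t/ is a voiceless obstruent between vowels /u/ and /u/, so it voices to [d]. /f/ is a voiceless obstruent between vowels /u/ and /a/, so it voices to [v]. /jaedoamkutufainb/ → jaedoamkuduvainb.
Rule 2 (post-nasal voicing): /k/ is a voiceless stop immediately after the nasal /m/, so it voices to [g]. /jaedoamkuduvainb/ → jaedoamguduvainb.
Rule 3 (intervocalic spirantization): /d/ is a stop between vowels /e/ and /o/, so it spirantizes to the fricative [z]. /d/ is a stop between vowels /u/ and /u/, so it spirantizes to the fricative [z]. /jaedoamguduvainb/ → jaezoamguzuvainb.
Rule 4 (final cluster simplification): /b/ is the second consonant of a word-final cluster /nb/, so it deletes. /jaezoamguzuvainb/ → jaezoamguzuvain.

jaezoamguzuvain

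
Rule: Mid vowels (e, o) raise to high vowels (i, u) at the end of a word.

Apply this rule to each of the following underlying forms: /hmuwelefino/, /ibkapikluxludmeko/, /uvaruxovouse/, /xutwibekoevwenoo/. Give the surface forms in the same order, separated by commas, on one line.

/hmuwelefino/: /o/ is a mid vowel in word-final position, so it raises to [u]. → [hmuwelefinu].
/ibkapikluxludmeko/: /o/ is a mid vowel in word-final position, so it raises to [u]. → [ibkapikluxludmeku].
/uvaruxovouse/: /e/ is a mid vowel in word-final position, so it raises to [i]. → [uvaruxovousi].
/xutwibekoevwenoo/: /o/ is a mid vowel in word-final position, so it raises to [u]. → [xutwibekoevwenou].

hmuwelefinu, ibkapikluxludmeku, uvaruxovousi, xutwibekoevwenou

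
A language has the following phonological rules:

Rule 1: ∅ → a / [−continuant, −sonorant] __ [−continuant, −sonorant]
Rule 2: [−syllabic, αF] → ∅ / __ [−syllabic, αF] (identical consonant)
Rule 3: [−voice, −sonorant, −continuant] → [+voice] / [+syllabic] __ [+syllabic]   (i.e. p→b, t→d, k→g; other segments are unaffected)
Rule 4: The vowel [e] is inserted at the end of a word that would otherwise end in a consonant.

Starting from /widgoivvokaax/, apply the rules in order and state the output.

Rule 1 (stop-cluster a-epenthesis): /d/ and /g/ form a stop–stop cluster, so [a] is inserted between them. /widgoivvokaax/ → widagoivvokaax.
Rule 2 (degemination): /vv/ is a geminate; the first /v/ deletes. /widagoivvokaax/ → widagoivokaax.
Rule 3 (intervocalic voicing): /k/ is a voiceless stop between vowels /o/ and /a/, so it voices to [g]. /widagoivokaax/ → widagoivogaax.
Rule 4 (final e-epenthesis): the form ends in the consonant /x/, so [e] is inserted word-finally. /widagoivogaax/ → widagoivogaaxe.

widagoivogaaxe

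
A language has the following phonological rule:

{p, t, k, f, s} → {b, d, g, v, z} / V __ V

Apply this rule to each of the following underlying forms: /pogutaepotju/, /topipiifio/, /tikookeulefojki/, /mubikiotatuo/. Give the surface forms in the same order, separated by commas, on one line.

pogudaebotju, tobibiivio, tigoogeulevojki, mubigiodaduo

/pogutaepotju/: /t/ is a voiceless obstruent between vowels /u/ and /a/, so it voices to [d]. /p/ is a voiceless obstruent between vowels /e/ and /o/, so it voices to [b]. → [pogudaebotju].
/topipiifio/: /p/ is a voiceless obstruent between vowels /o/ and /i/, so it voices to [b]. /p/ is a voiceless obstruent between vowels /i/ and /i/, so it voices to [b]. /f/ is a voiceless obstruent between vowels /i/ and /i/, so it voices to [v]. → [tobibiivio].
/tikookeulefojki/: /k/ is a voiceless obstruent between vowels /i/ and /o/, so it voices to [g]. /k/ is a voiceless obstruent between vowels /o/ and /e/, so it voices to [g]. /f/ is a voiceless obstruent between vowels /e/ and /o/, so it voices to [v]. → [tigoogeulevojki].
/mubikiotatuo/: /k/ is a voiceless obstruent between vowels /i/ and /i/, so it voices to [g]. /t/ is a voiceless obstruent between vowels /o/ and /a/, so it voices to [d]. /t/ is a voiceless obstruent between vowels /a/ and /u/, so it voices to [d]. → [mubigiodaduo].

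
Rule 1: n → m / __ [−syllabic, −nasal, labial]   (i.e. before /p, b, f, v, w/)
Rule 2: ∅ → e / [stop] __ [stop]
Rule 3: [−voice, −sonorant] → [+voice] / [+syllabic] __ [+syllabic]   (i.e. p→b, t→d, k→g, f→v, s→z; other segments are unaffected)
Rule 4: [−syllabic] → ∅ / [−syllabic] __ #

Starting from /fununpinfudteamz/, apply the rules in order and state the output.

Rule 1 (nasal place assimilation): /n/ precedes the labial consonant /p/, so it assimilates in place to [m]. /n/ precedes the labial consonant /f/, so it assimilates in place to [m]. /fununpinfudteamz/ → funumpimfudteamz.
Rule 2 (stop-cluster e-epenthesis): /d/ and /t/ form a stop–stop cluster, so [e] is inserted between them. /funumpimfudteamz/ → funumpimfudeteamz.
Rule 3 (intervocalic voicing): /t/ is a voiceless obstruent between vowels /e/ and /e/, so it voices to [d]. /funumpimfudeteamz/ → funumpimfudedeamz.
Rule 4 (final cluster simplification): /z/ is the second consonant of a word-final cluster /mz/, so it deletes. /funumpimfudedeamz/ → funumpimfudedeam.

funumpimfudedeam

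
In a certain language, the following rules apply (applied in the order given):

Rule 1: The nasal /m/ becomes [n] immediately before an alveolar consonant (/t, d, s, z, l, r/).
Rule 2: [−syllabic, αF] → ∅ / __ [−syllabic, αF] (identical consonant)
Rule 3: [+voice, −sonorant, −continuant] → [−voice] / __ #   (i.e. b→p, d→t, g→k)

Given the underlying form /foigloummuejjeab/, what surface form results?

foigloumuejeap

Rule 1 (nasal place assimilation): no segment meets the environment; /foigloummuejjeab/ is unchanged.
Rule 2 (degemination): /mm/ is a geminate; the first /m/ deletes. /jj/ is a geminate; the first /j/ deletes. /foigloummuejjeab/ → foigloumuejeab.
Rule 3 (final devoicing): /b/ is a voiced stop in word-final position, so it devoices to [p]. /foigloumuejeab/ → foigloumuejeap.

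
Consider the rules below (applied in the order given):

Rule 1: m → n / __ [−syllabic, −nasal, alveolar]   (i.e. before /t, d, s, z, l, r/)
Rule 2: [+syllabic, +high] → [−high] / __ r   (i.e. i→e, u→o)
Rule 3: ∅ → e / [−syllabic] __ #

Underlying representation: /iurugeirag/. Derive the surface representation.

Rule 1 (nasal place assimilation): no segment meets the environment; /iurugeirag/ is unchanged.
Rule 2 (pre-rhotic lowering): /u/ is a high vowel immediately before /r/, so it lowers to [o]. /i/ is a high vowel immediately before /r/, so it lowers to [e]. /iurugeirag/ → iorugeerag.
Rule 3 (final e-epenthesis): the form ends in the consonant /g/, so [e] is inserted word-finally. /iorugeerag/ → iorugeerage.

iorugeerage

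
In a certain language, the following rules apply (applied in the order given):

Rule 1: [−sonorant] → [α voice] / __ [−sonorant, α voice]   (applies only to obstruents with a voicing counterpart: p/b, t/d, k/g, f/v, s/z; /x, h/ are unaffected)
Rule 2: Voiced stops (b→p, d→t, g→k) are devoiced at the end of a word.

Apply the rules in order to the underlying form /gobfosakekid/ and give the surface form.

Rule 1 (regressive voicing assimilation): /b/ precedes the voiceless obstruent /f/, so it devoices to [p] by assimilation. /gobfosakekid/ → gopfosakekid.
Rule 2 (final devoicing): /d/ is a voiced stop in word-final position, so it devoices to [t]. /gopfosakekid/ → gopfosakekit.

gopfosakekit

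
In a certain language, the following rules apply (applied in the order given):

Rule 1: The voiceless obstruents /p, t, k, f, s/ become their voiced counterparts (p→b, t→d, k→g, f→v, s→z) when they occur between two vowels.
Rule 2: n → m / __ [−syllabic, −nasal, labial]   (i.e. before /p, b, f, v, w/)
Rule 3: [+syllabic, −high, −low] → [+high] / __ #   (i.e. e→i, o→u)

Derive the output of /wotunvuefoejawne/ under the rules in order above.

Rule 1 (intervocalic voicing): /t/ is a voiceless obstruent between vowels /o/ and /u/, so it voices to [d]. /f/ is a voiceless obstruent between vowels /e/ and /o/, so it voices to [v]. /wotunvuefoejawne/ → wodunvuevoejawne.
Rule 2 (nasal place assimilation): /n/ precedes the labial consonant /v/, so it assimilates in place to [m]. /wodunvuevoejawne/ → wodumvuevoejawne.
Rule 3 (final vowel raising): /e/ is a mid vowel in word-final position, so it raises to [i]. /wodumvuevoejawne/ → wodumvuevoejawni.

wodumvuevoejawni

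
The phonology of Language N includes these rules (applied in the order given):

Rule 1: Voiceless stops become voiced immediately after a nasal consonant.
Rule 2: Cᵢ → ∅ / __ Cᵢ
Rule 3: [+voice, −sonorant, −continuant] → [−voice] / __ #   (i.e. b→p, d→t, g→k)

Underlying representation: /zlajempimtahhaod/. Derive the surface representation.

Rule 1 (post-nasal voicing): /p/ is a voiceless stop immediately after the nasal /m/, so it voices to [b]. /t/ is a voiceless stop immediately after the nasal /m/, so it voices to [d]. /zlajempimtahhaod/ → zlajembimdahhaod.
Rule 2 (degemination): /hh/ is a geminate; the first /h/ deletes. /zlajembimdahhaod/ → zlajembimdahaod.
Rule 3 (final devoicing): /d/ is a voiced stop in word-final position, so it devoices to [t]. /zlajembimdahaod/ → zlajembimdahaot.

zlajembimdahaot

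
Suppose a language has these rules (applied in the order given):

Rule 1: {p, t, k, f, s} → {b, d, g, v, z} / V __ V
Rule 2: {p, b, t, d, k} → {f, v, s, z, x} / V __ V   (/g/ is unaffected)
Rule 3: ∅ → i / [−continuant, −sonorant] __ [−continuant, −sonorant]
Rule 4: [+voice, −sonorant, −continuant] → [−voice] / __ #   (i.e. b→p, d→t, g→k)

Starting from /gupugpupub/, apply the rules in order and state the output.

Rule 1 (intervocalic voicing): /p/ is a voiceless obstruent between vowels /u/ and /u/, so it voices to [b]. /p/ is a voiceless obstruent between vowels /u/ and /u/, so it voices to [b]. /gupugpupub/ → gubugpubub.
Rule 2 (intervocalic spirantization): /b/ is a stop between vowels /u/ and /u/, so it spirantizes to the fricative [v]. /b/ is a stop between vowels /u/ and /u/, so it spirantizes to the fricative [v]. /gubugpubub/ → guvugpuvub.
Rule 3 (stop-cluster i-epenthesis): /g/ and /p/ form a stop–stop cluster, so [i] is inserted between them. /guvugpuvub/ → guvugipuvub.
Rule 4 (final devoicing): /b/ is a voiced stop in word-final position, so it devoices to [p]. /guvugipuvub/ → guvugipuvup.

guvugipuvup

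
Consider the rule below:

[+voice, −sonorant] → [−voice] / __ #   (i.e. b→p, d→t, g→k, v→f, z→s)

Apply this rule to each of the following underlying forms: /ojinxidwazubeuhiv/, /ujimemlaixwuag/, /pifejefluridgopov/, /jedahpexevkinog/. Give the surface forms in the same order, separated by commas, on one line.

ojinxidwazubeuhif, ujimemlaixwuak, pifejefluridgopof, jedahpexevkinok

/ojinxidwazubeuhiv/: /v/ is a voiced obstruent in word-final position, so it devoices to [f]. → [ojinxidwazubeuhif].
/ujimemlaixwuag/: /g/ is a voiced obstruent in word-final position, so it devoices to [k]. → [ujimemlaixwuak].
/pifejefluridgopov/: /v/ is a voiced obstruent in word-final position, so it devoices to [f]. → [pifejefluridgopof].
/jedahpexevkinog/: /g/ is a voiced obstruent in word-final position, so it devoices to [k]. → [jedahpexevkinok].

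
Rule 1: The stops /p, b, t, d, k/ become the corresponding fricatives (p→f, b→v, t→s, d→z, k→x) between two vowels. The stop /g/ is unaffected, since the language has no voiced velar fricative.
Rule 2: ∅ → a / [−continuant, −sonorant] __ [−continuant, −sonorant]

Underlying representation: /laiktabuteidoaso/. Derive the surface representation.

Rule 1 (intervocalic spirantization): /b/ is a stop between vowels /a/ and /u/, so it spirantizes to the fricative [v]. /t/ is a stop between vowels /u/ and /e/, so it spirantizes to the fricative [s]. /d/ is a stop between vowels /i/ and /o/, so it spirantizes to the fricative [z]. /laiktabuteidoaso/ → laiktavuseizoaso.
Rule 2 (stop-cluster a-epenthesis): /k/ and /t/ form a stop–stop cluster, so [a] is inserted between them. /laiktavuseizoaso/ → laikatavuseizoaso.

laikatavuseizoaso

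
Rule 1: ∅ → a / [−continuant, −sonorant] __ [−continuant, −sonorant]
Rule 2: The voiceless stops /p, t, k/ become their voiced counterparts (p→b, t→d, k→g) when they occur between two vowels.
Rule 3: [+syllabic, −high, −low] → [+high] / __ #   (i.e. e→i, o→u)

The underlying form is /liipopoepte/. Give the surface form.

Rule 1 (stop-cluster a-epenthesis): /p/ and /t/ form a stop–stop cluster, so [a] is inserted between them. /liipopoepte/ → liipopoepate.
Rule 2 (intervocalic voicing): /p/ is a voiceless stop between vowels /i/ and /o/, so it voices to [b]. /p/ is a voiceless stop between vowels /o/ and /o/, so it voices to [b]. /p/ is a voiceless stop between vowels /e/ and /a/, so it voices to [b]. /t/ is a voiceless stop between vowels /a/ and /e/, so it voices to [d]. /liipopoepate/ → liiboboebade.
Rule 3 (final vowel raising): /e/ is a mid vowel in word-final position, so it raises to [i]. /liiboboebade/ → liiboboebadi.

liiboboebadi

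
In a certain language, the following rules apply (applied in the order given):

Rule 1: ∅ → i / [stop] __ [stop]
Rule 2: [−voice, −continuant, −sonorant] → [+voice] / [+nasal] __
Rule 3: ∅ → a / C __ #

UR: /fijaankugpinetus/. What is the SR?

Rule 1 (stop-cluster i-epenthesis): /g/ and /p/ form a stop–stop cluster, so [i] is inserted between them. /fijaankugpinetus/ → fijaankugipinetus.
Rule 2 (post-nasal voicing): /k/ is a voiceless stop immediately after the nasal /n/, so it voices to [g]. /fijaankugipinetus/ → fijaangugipinetus.
Rule 3 (final a-epenthesis): the form ends in the consonant /s/, so [a] is inserted word-finally. /fijaangugipinetus/ → fijaangugipinetusa.

fijaangugipinetusa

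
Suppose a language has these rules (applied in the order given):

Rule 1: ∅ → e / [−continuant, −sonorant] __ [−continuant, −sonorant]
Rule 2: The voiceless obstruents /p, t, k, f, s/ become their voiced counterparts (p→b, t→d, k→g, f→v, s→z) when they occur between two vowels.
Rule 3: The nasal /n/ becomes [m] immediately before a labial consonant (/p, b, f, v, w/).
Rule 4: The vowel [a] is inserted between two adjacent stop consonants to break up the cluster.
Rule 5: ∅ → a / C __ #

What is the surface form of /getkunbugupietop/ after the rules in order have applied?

Rule 1 (stop-cluster e-epenthesis): /t/ and /k/ form a stop–stop cluster, so [e] is inserted between them. /getkunbugupietop/ → getekunbugupietop.
Rule 2 (intervocalic voicing): /t/ is a voiceless obstruent between vowels /e/ and /e/, so it voices to [d]. /k/ is a voiceless obstruent between vowels /e/ and /u/, so it voices to [g]. /p/ is a voiceless obstruent between vowels /u/ and /i/, so it voices to [b]. /t/ is a voiceless obstruent between vowels /e/ and /o/, so it voices to [d]. /getekunbugupietop/ → gedegunbugubiedop.
Rule 3 (nasal place assimilation): /n/ precedes the labial consonant /b/, so it assimilates in place to [m]. /gedegunbugubiedop/ → gedegumbugubiedop.
Rule 4 (stop-cluster a-epenthesis): no segment meets the environment; /gedegumbugubiedop/ is unchanged.
Rule 5 (final a-epenthesis): the form ends in the consonant /p/, so [a] is inserted word-finally. /gedegumbugubiedop/ → gedegumbugubiedopa.

gedegumbugubiedopa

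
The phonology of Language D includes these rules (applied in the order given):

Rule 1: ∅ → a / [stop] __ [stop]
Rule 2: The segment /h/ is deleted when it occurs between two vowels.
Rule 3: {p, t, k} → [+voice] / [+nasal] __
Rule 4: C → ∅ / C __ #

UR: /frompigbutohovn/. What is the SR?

frombigabutoov

Rule 1 (stop-cluster a-epenthesis): /g/ and /b/ form a stop–stop cluster, so [a] is inserted between them. /frompigbutohovn/ → frompigabutohovn.
Rule 2 (intervocalic h-deletion): /h/ occurs between vowels /o/ and /o/, so it deletes. /frompigabutohovn/ → frompigabutoovn.
Rule 3 (post-nasal voicing): /p/ is a voiceless stop immediately after the nasal /m/, so it voices to [b]. /frompigabutoovn/ → frombigabutoovn.
Rule 4 (final cluster simplification): /n/ is the second consonant of a word-final cluster /vn/, so it deletes. /frombigabutoovn/ → frombigabutoov.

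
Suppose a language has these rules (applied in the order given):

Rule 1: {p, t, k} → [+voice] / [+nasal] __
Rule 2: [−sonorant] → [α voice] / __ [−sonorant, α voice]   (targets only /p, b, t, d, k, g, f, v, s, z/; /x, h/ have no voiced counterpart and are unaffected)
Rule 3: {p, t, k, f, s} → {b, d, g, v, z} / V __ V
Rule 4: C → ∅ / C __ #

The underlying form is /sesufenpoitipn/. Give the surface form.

sezuvenboidip

Rule 1 (post-nasal voicing): /p/ is a voiceless stop immediately after the nasal /n/, so it voices to [b]. /sesufenpoitipn/ → sesufenboitipn.
Rule 2 (regressive voicing assimilation): no segment meets the environment; /sesufenboitipn/ is unchanged.
Rule 3 (intervocalic voicing): /s/ is a voiceless obstruent between vowels /e/ and /u/, so it voices to [z]. /f/ is a voiceless obstruent between vowels /u/ and /e/, so it voices to [v]. /t/ is a voiceless obstruent between vowels /i/ and /i/, so it voices to [d]. /sesufenboitipn/ → sezuvenboidipn.
Rule 4 (final cluster simplification): /n/ is the second consonant of a word-final cluster /pn/, so it deletes. /sezuvenboidipn/ → sezuvenboidip.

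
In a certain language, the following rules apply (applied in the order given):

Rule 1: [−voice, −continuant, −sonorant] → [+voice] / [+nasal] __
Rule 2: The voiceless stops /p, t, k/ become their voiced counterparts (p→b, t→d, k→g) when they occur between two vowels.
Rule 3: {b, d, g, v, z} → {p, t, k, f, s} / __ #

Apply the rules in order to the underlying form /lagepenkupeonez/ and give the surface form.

Rule 1 (post-nasal voicing): /k/ is a voiceless stop immediately after the nasal /n/, so it voices to [g]. /lagepenkupeonez/ → lagepengupeonez.
Rule 2 (intervocalic voicing): /p/ is a voiceless stop between vowels /e/ and /e/, so it voices to [b]. /p/ is a voiceless stop between vowels /u/ and /e/, so it voices to [b]. /lagepengupeonez/ → lagebengubeonez.
Rule 3 (final devoicing): /z/ is a voiced obstruent in word-final position, so it devoices to [s]. /lagebengubeonez/ → lagebengubeones.

lagebengubeones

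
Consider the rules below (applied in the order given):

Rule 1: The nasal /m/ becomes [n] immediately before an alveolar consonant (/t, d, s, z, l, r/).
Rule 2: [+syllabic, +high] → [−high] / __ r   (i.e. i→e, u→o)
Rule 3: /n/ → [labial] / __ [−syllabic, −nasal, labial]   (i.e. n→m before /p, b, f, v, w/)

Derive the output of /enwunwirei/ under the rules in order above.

Rule 1 (nasal place assimilation): no segment meets the environment; /enwunwirei/ is unchanged.
Rule 2 (pre-rhotic lowering): /i/ is a high vowel immediately before /r/, so it lowers to [e]. /enwunwirei/ → enwunwerei.
Rule 3 (nasal place assimilation): /n/ precedes the labial consonant /w/, so it assimilates in place to [m]. /n/ precedes the labial consonant /w/, so it assimilates in place to [m]. /enwunwerei/ → emwumwerei.

emwumwerei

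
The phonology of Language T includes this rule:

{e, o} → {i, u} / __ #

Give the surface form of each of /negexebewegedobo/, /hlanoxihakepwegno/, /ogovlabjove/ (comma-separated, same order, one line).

negexebewegedobu, hlanoxihakepwegnu, ogovlabjovi

/negexebewegedobo/: /o/ is a mid vowel in word-final position, so it raises to [u]. → [negexebewegedobu].
/hlanoxihakepwegno/: /o/ is a mid vowel in word-final position, so it raises to [u]. → [hlanoxihakepwegnu].
/ogovlabjove/: /e/ is a mid vowel in word-final position, so it raises to [i]. → [ogovlabjovi].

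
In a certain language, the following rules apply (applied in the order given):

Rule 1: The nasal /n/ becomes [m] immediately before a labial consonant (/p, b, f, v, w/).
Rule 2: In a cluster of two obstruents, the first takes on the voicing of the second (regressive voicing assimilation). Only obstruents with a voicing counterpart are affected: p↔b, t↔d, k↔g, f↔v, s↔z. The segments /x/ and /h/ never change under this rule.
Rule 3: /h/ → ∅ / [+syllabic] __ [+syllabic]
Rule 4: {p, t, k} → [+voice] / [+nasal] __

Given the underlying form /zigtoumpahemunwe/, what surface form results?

ziktoumbaemumwe

Rule 1 (nasal place assimilation): /n/ precedes the labial consonant /w/, so it assimilates in place to [m]. /zigtoumpahemunwe/ → zigtoumpahemumwe.
Rule 2 (regressive voicing assimilation): /g/ precedes the voiceless obstruent /t/, so it devoices to [k] by assimilation. /zigtoumpahemumwe/ → ziktoumpahemumwe.
Rule 3 (intervocalic h-deletion): /h/ occurs between vowels /a/ and /e/, so it deletes. /ziktoumpahemumwe/ → ziktoumpaemumwe.
Rule 4 (post-nasal voicing): /p/ is a voiceless stop immediately after the nasal /m/, so it voices to [b]. /ziktoumpaemumwe/ → ziktoumbaemumwe.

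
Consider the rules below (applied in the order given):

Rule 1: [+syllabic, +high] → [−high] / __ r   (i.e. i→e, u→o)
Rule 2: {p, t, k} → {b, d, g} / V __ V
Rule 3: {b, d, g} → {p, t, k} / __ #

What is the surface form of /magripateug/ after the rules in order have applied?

magribadeuk

Rule 1 (pre-rhotic lowering): no segment meets the environment; /magripateug/ is unchanged.
Rule 2 (intervocalic voicing): /p/ is a voiceless stop between vowels /i/ and /a/, so it voices to [b]. /t/ is a voiceless stop between vowels /a/ and /e/, so it voices to [d]. /magripateug/ → magribadeug.
Rule 3 (final devoicing): /g/ is a voiced stop in word-final position, so it devoices to [k]. /magribadeug/ → magribadeuk.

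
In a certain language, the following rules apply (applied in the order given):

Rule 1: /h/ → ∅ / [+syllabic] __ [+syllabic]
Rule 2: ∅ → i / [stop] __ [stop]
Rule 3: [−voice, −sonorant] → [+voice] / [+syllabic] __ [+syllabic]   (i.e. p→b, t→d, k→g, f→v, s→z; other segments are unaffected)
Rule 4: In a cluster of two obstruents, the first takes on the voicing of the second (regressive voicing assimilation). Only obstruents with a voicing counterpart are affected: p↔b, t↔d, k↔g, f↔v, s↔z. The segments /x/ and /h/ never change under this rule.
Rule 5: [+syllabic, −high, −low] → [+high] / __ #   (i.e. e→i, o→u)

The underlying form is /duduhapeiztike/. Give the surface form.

duduabeistigi

Rule 1 (intervocalic h-deletion): /h/ occurs between vowels /u/ and /a/, so it deletes. /duduhapeiztike/ → duduapeiztike.
Rule 2 (stop-cluster i-epenthesis): no segment meets the environment; /duduapeiztike/ is unchanged.
Rule 3 (intervocalic voicing): /p/ is a voiceless obstruent between vowels /a/ and /e/, so it voices to [b]. /k/ is a voiceless obstruent between vowels /i/ and /e/, so it voices to [g]. /duduapeiztike/ → duduabeiztige.
Rule 4 (regressive voicing assimilation): /z/ precedes the voiceless obstruent /t/, so it devoices to [s] by assimilation. /duduabeiztige/ → duduabeistige.
Rule 5 (final vowel raising): /e/ is a mid vowel in word-final position, so it raises to [i]. /duduabeistige/ → duduabeistigi.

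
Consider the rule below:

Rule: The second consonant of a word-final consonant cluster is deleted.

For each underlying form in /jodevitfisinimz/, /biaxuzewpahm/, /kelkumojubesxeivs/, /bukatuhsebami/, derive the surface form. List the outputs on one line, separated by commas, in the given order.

/jodevitfisinimz/: /z/ is the second consonant of a word-final cluster /mz/, so it deletes. → [jodevitfisinim].
/biaxuzewpahm/: /m/ is the second consonant of a word-final cluster /hm/, so it deletes. → [biaxuzewpah].
/kelkumojubesxeivs/: /s/ is the second consonant of a word-final cluster /vs/, so it deletes. → [kelkumojubesxeiv].
/bukatuhsebami/: the rule's environment is not met; surfaces unchanged as [bukatuhsebami].

jodevitfisinim, biaxuzewpah, kelkumojubesxeiv, bukatuhsebami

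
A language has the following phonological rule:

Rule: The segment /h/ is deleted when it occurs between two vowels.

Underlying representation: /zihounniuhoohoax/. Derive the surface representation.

/h/ occurs between vowels /i/ and /o/, so it deletes.
/h/ occurs between vowels /u/ and /o/, so it deletes.
/h/ occurs between vowels /o/ and /o/, so it deletes.
Surface form: [ziounniuoooax].

ziounniuoooax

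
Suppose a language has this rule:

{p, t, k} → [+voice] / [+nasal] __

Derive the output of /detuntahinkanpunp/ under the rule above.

detundahinganbunb

Scanning /detuntahinkanpunp/: /t/ at position 3 is not in the conditioning environment; /t/ is a voiceless stop immediately after the nasal /n/, so it voices to [d]; /k/ is a voiceless stop immediately after the nasal /n/, so it voices to [g]; /p/ is a voiceless stop immediately after the nasal /n/, so it voices to [b]; /p/ is a voiceless stop immediately after the nasal /n/, so it voices to [b].
Result: [detundahinganbunb].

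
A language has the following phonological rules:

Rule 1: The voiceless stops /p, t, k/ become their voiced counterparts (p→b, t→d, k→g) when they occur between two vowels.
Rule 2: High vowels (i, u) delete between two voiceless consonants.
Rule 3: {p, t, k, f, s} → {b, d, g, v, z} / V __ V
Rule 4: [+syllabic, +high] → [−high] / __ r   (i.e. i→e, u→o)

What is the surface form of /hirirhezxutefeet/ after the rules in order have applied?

Rule 1 (intervocalic voicing): /t/ is a voiceless stop between vowels /u/ and /e/, so it voices to [d]. /hirirhezxutefeet/ → hirirhezxudefeet.
Rule 2 (high vowel syncope): no segment meets the environment; /hirirhezxudefeet/ is unchanged.
Rule 3 (intervocalic voicing): /f/ is a voiceless obstruent between vowels /e/ and /e/, so it voices to [v]. /hirirhezxudefeet/ → hirirhezxudeveet.
Rule 4 (pre-rhotic lowering): /i/ is a high vowel immediately before /r/, so it lowers to [e]. /i/ is a high vowel immediately before /r/, so it lowers to [e]. /hirirhezxudeveet/ → hererhezxudeveet.

hererhezxudeveet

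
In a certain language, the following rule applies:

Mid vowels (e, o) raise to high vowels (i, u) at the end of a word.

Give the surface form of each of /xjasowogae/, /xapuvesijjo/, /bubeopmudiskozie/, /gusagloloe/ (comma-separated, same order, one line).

/xjasowogae/: /e/ is a mid vowel in word-final position, so it raises to [i]. → [xjasowogai].
/xapuvesijjo/: /o/ is a mid vowel in word-final position, so it raises to [u]. → [xapuvesijju].
/bubeopmudiskozie/: /e/ is a mid vowel in word-final position, so it raises to [i]. → [bubeopmudiskozii].
/gusagloloe/: /e/ is a mid vowel in word-final position, so it raises to [i]. → [gusagloloi].

xjasowogai, xapuvesijju, bubeopmudiskozii, gusagloloi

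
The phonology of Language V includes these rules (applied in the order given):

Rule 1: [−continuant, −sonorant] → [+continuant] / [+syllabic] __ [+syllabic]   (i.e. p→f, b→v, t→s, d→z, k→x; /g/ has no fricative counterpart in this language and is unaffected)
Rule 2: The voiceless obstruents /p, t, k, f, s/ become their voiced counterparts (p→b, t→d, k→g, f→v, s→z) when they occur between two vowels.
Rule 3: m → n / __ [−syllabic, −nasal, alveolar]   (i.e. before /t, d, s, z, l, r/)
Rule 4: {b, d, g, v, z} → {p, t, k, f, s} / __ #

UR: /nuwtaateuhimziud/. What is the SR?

nuwtaazeuhinziut

Rule 1 (intervocalic spirantization): /t/ is a stop between vowels /a/ and /e/, so it spirantizes to the fricative [s]. /nuwtaateuhimziud/ → nuwtaaseuhimziud.
Rule 2 (intervocalic voicing): /s/ is a voiceless obstruent between vowels /a/ and /e/, so it voices to [z]. /nuwtaaseuhimziud/ → nuwtaazeuhimziud.
Rule 3 (nasal place assimilation): /m/ precedes the alveolar consonant /z/, so it assimilates in place to [n]. /nuwtaazeuhimziud/ → nuwtaazeuhinziud.
Rule 4 (final devoicing): /d/ is a voiced obstruent in word-final position, so it devoices to [t]. /nuwtaazeuhinziud/ → nuwtaazeuhinziut.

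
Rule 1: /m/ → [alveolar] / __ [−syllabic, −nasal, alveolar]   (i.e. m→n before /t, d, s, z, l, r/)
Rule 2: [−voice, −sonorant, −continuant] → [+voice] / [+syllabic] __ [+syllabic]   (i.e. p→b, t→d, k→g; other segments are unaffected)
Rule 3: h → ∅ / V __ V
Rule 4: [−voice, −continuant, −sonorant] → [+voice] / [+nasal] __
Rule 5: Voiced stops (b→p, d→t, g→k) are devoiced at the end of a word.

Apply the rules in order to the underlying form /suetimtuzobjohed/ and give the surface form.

Rule 1 (nasal place assimilation): /m/ precedes the alveolar consonant /t/, so it assimilates in place to [n]. /suetimtuzobjohed/ → suetintuzobjohed.
Rule 2 (intervocalic voicing): /t/ is a voiceless stop between vowels /e/ and /i/, so it voices to [d]. /suetintuzobjohed/ → suedintuzobjohed.
Rule 3 (intervocalic h-deletion): /h/ occurs between vowels /o/ and /e/, so it deletes. /suedintuzobjohed/ → suedintuzobjoed.
Rule 4 (post-nasal voicing): /t/ is a voiceless stop immediately after the nasal /n/, so it voices to [d]. /suedintuzobjoed/ → suedinduzobjoed.
Rule 5 (final devoicing): /d/ is a voiced stop in word-final position, so it devoices to [t]. /suedinduzobjoed/ → suedinduzobjoet.

suedinduzobjoet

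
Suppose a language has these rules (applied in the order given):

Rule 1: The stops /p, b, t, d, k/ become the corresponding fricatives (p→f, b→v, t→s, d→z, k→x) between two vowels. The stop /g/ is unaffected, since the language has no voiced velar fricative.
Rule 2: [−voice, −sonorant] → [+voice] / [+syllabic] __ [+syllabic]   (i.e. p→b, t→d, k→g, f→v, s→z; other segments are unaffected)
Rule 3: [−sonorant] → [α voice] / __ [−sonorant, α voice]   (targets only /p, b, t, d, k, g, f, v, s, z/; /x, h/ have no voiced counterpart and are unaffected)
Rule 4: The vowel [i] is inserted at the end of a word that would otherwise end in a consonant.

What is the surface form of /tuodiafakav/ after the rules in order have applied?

Rule 1 (intervocalic spirantization): /d/ is a stop between vowels /o/ and /i/, so it spirantizes to the fricative [z]. /k/ is a stop between vowels /a/ and /a/, so it spirantizes to the fricative [x]. /tuodiafakav/ → tuoziafaxav.
Rule 2 (intervocalic voicing): /f/ is a voiceless obstruent between vowels /a/ and /a/, so it voices to [v]. /tuoziafaxav/ → tuoziavaxav.
Rule 3 (regressive voicing assimilation): no segment meets the environment; /tuoziavaxav/ is unchanged.
Rule 4 (final i-epenthesis): the form ends in the consonant /v/, so [i] is inserted word-finally. /tuoziavaxav/ → tuoziavaxavi.

tuoziavaxavi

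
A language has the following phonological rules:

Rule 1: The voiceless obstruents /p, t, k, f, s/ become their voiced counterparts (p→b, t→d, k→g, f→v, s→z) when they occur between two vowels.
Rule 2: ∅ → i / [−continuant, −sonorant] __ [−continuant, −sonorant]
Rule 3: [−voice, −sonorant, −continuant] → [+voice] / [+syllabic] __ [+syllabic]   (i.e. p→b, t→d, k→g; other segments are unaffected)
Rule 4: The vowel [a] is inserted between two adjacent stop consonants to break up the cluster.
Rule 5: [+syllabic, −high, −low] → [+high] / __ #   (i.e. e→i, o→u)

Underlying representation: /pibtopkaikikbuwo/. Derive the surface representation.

Rule 1 (intervocalic voicing): /k/ is a voiceless obstruent between vowels /i/ and /i/, so it voices to [g]. /pibtopkaikikbuwo/ → pibtopkaigikbuwo.
Rule 2 (stop-cluster i-epenthesis): /b/ and /t/ form a stop–stop cluster, so [i] is inserted between them. /p/ and /k/ form a stop–stop cluster, so [i] is inserted between them. /k/ and /b/ form a stop–stop cluster, so [i] is inserted between them. /pibtopkaigikbuwo/ → pibitopikaigikibuwo.
Rule 3 (intervocalic voicing): /t/ is a voiceless stop between vowels /i/ and /o/, so it voices to [d]. /p/ is a voiceless stop between vowels /o/ and /i/, so it voices to [b]. /k/ is a voiceless stop between vowels /i/ and /a/, so it voices to [g]. /k/ is a voiceless stop between vowels /i/ and /i/, so it voices to [g]. /pibitopikaigikibuwo/ → pibidobigaigigibuwo.
Rule 4 (stop-cluster a-epenthesis): no segment meets the environment; /pibidobigaigigibuwo/ is unchanged.
Rule 5 (final vowel raising): /o/ is a mid vowel in word-final position, so it raises to [u]. /pibidobigaigigibuwo/ → pibidobigaigigibuwu.

pibidobigaigigibuwu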